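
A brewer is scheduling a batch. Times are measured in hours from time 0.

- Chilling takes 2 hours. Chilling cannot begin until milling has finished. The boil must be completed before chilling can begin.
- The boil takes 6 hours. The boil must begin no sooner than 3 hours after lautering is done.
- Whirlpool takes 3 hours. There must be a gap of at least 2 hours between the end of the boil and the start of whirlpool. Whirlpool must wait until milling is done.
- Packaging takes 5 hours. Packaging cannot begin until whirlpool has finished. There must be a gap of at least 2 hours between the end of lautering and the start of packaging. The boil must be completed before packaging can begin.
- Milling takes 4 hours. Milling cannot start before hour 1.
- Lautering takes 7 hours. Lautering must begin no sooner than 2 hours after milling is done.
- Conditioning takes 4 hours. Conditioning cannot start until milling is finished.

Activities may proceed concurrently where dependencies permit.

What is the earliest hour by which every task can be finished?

33

Milling waits on its own release at hour 1, so it starts at hour 1 and finishes at 1 + 4 = hour 5.
After milling (finishes hour 5), conditioning can start at hour 5 and finishes at hour 9.
Lautering cannot begin until milling (finishes hour 5, plus 2-hour gap → hour 7). It runs from hour 7 to 7 + 7 = hour 14.
The boil cannot begin until lautering (finishes hour 14, plus 3-hour gap → hour 17). It runs from hour 17 to 17 + 6 = hour 23.
Chilling has to wait for milling (finishes hour 5); the boil (finishes hour 23). The latest of these is hour 23, so chilling runs hour 23 to 23 + 2 = hour 25.
Whirlpool needs all of the boil (finishes hour 23, plus 2-hour gap → hour 25); milling (finishes hour 5). That puts its earliest start at hour 25; it finishes at 25 + 3 = hour 28.
Packaging cannot start until whirlpool (finishes hour 28); lautering (finishes hour 14, plus 2-hour gap → hour 16); the boil (finishes hour 23). The controlling bound is hour 28, so packaging finishes at 28 + 5 = hour 33.
All tasks are finished once the last one completes. Finish times: Milling at 5, Lautering at 14, The boil at 23, Whirlpool at 28, Chilling at 25, Conditioning at 9, Packaging at 33. The latest is hour 33.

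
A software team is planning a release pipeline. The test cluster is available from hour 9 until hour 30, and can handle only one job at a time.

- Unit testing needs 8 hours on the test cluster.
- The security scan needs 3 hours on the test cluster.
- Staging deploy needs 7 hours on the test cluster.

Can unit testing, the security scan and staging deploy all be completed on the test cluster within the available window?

Yes

The test cluster window is 30 − 9 = 21 hours.
Running back to back, the jobs need 8 + 3 + 7 = 18 hours on the test cluster.
Since 18 ≤ 21, they fit within the window.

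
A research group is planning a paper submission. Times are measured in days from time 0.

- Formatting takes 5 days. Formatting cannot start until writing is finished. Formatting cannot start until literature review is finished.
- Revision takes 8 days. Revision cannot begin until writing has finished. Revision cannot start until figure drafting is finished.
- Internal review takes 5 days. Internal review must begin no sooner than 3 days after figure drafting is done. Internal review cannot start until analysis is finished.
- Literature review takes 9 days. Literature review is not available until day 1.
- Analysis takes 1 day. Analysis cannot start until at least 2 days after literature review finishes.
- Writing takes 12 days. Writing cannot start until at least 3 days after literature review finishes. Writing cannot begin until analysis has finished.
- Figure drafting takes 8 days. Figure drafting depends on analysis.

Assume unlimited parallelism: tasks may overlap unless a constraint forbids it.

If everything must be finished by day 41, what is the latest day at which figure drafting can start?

25

To finish by day 41, internal review (duration 5) must start no later than day 36.
Nothing follows revision; the deadline of day 41 is its only limit. It must start by 41 − 8 = day 33.
Figure drafting must finish in time for internal review (must start by day 36, minus 3-day gap → day 33); revision (must start by day 33). The tightest is day 33, so figure drafting must start by 33 − 8 = day 25.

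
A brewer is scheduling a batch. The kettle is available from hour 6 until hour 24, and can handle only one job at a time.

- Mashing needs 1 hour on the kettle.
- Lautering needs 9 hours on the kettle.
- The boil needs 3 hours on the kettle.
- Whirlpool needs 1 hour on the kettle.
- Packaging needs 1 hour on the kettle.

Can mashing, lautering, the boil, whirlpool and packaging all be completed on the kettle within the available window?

Yes

The kettle window is 24 − 6 = 18 hours.
Running back to back, the jobs need 1 + 9 + 3 + 1 + 1 = 15 hours on the kettle.
Since 15 ≤ 18, they fit within the window.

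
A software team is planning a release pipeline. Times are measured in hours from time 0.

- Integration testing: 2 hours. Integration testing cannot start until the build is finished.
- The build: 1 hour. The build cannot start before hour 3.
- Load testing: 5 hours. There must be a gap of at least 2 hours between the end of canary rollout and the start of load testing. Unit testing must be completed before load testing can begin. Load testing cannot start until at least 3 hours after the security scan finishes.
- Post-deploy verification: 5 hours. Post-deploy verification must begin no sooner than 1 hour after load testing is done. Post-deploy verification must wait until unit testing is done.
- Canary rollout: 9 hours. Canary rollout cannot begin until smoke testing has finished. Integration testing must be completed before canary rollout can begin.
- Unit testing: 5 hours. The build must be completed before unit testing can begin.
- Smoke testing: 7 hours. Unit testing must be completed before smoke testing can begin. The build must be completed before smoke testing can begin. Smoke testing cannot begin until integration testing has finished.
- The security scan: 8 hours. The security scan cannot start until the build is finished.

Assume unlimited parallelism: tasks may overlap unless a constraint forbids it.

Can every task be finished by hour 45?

The build cannot begin until its own release at hour 3. It runs from hour 3 to 3 + 1 = hour 4.
The security scan waits on the build (finishes hour 4), so it starts at hour 4 and finishes at 4 + 8 = hour 12.
Integration testing waits on the build (finishes hour 4), so it starts at hour 4 and finishes at 4 + 2 = hour 6.
Unit testing waits on the build (finishes hour 4), so it starts at hour 4 and finishes at 4 + 5 = hour 9.
Smoke testing cannot start until unit testing (finishes hour 9); the build (finishes hour 4); integration testing (finishes hour 6). The controlling bound is hour 9, so smoke testing finishes at 9 + 7 = hour 16.
Canary rollout needs all of smoke testing (finishes hour 16); integration testing (finishes hour 6). That puts its earliest start at hour 16; it finishes at 16 + 9 = hour 25.
Load testing needs all of canary rollout (finishes hour 25, plus 2-hour gap → hour 27); unit testing (finishes hour 9); the security scan (finishes hour 12, plus 3-hour gap → hour 15). That puts its earliest start at hour 27; it finishes at 27 + 5 = hour 32.
Post-deploy verification cannot start until load testing (finishes hour 32, plus 1-hour gap → hour 33); unit testing (finishes hour 9). The controlling bound is hour 33, so post-deploy verification finishes at 33 + 5 = hour 38.
Every task is finished by hour 38, which is no later than the deadline of 45, so the schedule is feasible.

Yes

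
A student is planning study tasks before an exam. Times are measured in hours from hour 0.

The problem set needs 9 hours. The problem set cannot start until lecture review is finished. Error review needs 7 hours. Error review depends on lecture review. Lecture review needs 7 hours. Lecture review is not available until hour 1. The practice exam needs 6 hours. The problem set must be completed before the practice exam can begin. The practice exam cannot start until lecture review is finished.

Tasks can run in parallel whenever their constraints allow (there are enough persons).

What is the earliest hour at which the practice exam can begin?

After its own release at hour 1, lecture review can start at hour 1 and finishes at hour 8.
The problem set cannot begin until lecture review (finishes hour 8). It runs from hour 8 to 8 + 9 = hour 17.
The practice exam waits on the problem set (finishes hour 17); lecture review (finishes hour 8). The latest of these is hour 17, which is the earliest the practice exam can start.

17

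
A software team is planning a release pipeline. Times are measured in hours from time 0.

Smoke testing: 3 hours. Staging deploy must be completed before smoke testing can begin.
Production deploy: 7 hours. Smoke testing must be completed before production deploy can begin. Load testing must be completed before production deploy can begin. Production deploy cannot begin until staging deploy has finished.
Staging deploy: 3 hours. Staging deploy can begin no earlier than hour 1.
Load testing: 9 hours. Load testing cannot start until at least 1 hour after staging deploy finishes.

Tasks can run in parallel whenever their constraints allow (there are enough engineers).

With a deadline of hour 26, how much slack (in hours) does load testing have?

After its own release at hour 1, staging deploy can start at hour 1 and finishes at hour 4.
Load testing waits on staging deploy (finishes hour 4, plus 1-hour gap → hour 5), so it starts at hour 5 and finishes at 5 + 9 = hour 14.

Working backward from the deadline:
Nothing follows production deploy; the deadline of hour 26 is its only limit. It must start by 26 − 7 = hour 19.
Load testing feeds into production deploy (must start by hour 19); so load testing must finish by hour 19 and therefore start by hour 10.
So load testing can start as early as hour 5 and as late as hour 10, giving 10 − 5 = 5 hours of slack.

5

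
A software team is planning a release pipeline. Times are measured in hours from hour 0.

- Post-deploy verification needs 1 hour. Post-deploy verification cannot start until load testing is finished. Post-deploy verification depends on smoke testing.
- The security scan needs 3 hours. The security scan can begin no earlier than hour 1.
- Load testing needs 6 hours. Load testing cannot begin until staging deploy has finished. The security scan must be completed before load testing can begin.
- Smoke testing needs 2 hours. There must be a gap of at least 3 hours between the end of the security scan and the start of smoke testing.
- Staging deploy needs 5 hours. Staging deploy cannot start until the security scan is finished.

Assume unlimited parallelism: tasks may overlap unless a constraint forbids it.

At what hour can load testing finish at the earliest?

15

The security scan waits on its own release at hour 1, so it starts at hour 1 and finishes at 1 + 3 = hour 4.
After the security scan (finishes hour 4), staging deploy can start at hour 4 and finishes at hour 9.
Load testing cannot start until staging deploy (finishes hour 9); the security scan (finishes hour 4). The controlling bound is hour 9, so load testing finishes at 9 + 6 = hour 15.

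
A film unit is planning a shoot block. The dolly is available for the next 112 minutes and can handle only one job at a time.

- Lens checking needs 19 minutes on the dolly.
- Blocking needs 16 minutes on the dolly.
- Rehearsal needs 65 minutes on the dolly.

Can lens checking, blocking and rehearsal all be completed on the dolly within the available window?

Yes

Running back to back, the jobs need 19 + 16 + 65 = 100 minutes on the dolly.
Since 100 ≤ 112, they fit within the window.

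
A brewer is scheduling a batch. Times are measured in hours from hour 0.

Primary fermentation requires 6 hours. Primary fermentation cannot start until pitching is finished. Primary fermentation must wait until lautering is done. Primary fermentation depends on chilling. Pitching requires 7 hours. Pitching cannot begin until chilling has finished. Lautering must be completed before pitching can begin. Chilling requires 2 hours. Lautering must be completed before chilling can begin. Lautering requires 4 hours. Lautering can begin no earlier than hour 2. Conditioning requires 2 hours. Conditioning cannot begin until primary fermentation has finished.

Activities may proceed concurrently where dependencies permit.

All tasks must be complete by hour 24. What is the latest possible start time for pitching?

9

Conditioning has no dependents, so it just needs to finish by hour 24. Starting by 24 − 2 = hour 22 achieves that.
Primary fermentation feeds into conditioning (must start by hour 22); so primary fermentation must finish by hour 22 and therefore start by hour 16.
Pitching must finish before primary fermentation (must start by hour 16). With a 7-hour duration, pitching must start by 16 − 7 = hour 9.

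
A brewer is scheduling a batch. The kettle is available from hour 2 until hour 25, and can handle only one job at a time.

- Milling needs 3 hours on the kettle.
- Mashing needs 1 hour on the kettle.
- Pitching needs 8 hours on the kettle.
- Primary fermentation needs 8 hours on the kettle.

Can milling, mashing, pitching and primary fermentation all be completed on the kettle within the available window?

Yes

The kettle window is 25 − 2 = 23 hours.
Running back to back, the jobs need 3 + 1 + 8 + 8 = 20 hours on the kettle.
Since 20 ≤ 23, they fit within the window.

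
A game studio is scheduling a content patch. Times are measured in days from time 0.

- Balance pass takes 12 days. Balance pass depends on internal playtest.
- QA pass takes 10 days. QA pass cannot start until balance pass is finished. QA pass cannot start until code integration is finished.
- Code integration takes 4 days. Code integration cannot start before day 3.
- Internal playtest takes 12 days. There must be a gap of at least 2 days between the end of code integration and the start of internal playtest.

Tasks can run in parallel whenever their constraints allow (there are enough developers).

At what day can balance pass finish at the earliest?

After its own release at day 3, code integration can start at day 3 and finishes at day 7.
Internal playtest waits on code integration (finishes day 7, plus 2-day gap → day 9), so it starts at day 9 and finishes at 9 + 12 = day 21.
After internal playtest (finishes day 21), balance pass can start at day 21 and finishes at day 33.

33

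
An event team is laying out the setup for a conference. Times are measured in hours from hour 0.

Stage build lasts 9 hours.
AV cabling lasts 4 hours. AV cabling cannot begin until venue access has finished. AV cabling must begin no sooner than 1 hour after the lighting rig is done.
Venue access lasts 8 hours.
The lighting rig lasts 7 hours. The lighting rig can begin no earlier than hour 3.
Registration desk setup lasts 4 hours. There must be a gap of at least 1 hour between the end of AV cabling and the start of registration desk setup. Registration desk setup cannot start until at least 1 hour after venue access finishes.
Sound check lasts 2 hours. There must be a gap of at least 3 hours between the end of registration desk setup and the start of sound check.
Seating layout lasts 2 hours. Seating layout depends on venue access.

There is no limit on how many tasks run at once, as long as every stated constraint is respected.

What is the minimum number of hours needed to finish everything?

The lighting rig waits on its own release at hour 3, so it starts at hour 3 and finishes at 3 + 7 = hour 10.
Stage build can start immediately at hour 0; it finishes at hour 9.
Venue access can start immediately at hour 0; it finishes at hour 8.
Seating layout waits on venue access (finishes hour 8), so it starts at hour 8 and finishes at 8 + 2 = hour 10.
AV cabling has to wait for venue access (finishes hour 8); the lighting rig (finishes hour 10, plus 1-hour gap → hour 11). The latest of these is hour 11, so AV cabling runs hour 11 to 11 + 4 = hour 15.
For registration desk setup: AV cabling (finishes hour 15, plus 1-hour gap → hour 16); venue access (finishes hour 8, plus 1-hour gap → hour 9). Taking the maximum gives a start of hour 16, and it finishes at 16 + 4 = hour 20.
Sound check waits on registration desk setup (finishes hour 20, plus 3-hour gap → hour 23), so it starts at hour 23 and finishes at 23 + 2 = hour 25.
All tasks are finished once the last one completes. Finish times: Venue access at 8, Stage build at 9, The lighting rig at 10, AV cabling at 15, Seating layout at 10, Registration desk setup at 20, Sound check at 25. The latest is hour 25.

25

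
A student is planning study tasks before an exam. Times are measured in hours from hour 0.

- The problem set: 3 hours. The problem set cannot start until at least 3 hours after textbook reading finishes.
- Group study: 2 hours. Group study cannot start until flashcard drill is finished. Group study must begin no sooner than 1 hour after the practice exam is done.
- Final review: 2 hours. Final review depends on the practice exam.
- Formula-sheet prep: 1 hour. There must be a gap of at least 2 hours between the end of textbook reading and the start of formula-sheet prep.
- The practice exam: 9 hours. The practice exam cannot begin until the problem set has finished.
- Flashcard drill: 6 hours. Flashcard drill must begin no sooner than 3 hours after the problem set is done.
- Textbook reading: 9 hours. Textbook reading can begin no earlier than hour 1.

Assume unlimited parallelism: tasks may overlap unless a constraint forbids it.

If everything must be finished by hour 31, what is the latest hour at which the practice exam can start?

19

Group study has no dependents, so it just needs to finish by hour 31. Starting by 31 − 2 = hour 29 achieves that.
To finish by hour 31, final review (duration 2) must start no later than hour 29.
For the practice exam: group study (must start by hour 29, minus 1-hour gap → hour 28); final review (must start by hour 29). The most restrictive is hour 28; with a 9-hour duration, the practice exam must start by hour 19.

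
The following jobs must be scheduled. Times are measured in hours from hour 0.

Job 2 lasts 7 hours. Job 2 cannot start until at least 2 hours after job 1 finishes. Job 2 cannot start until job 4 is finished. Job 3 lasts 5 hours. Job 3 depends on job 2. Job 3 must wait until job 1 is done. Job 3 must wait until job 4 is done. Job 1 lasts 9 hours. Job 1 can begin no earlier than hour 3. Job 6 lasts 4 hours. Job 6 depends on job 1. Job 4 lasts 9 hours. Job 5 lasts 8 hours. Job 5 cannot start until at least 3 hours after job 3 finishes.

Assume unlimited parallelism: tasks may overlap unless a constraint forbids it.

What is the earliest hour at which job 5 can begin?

29

Job 4 has no prerequisites, so it starts at hour 0 and finishes at hour 9.
Job 1 cannot begin until its own release at hour 3. It runs from hour 3 to 3 + 9 = hour 12.
For job 2: job 1 (finishes hour 12, plus 2-hour gap → hour 14); job 4 (finishes hour 9). Taking the maximum gives a start of hour 14, and it finishes at 14 + 7 = hour 21.
Job 3 needs all of job 2 (finishes hour 21); job 1 (finishes hour 12); job 4 (finishes hour 9). That puts its earliest start at hour 21; it finishes at 21 + 5 = hour 26.
Job 5 waits on job 3 (finishes hour 26, plus 3-hour gap → hour 29), so the earliest it can start is hour 29.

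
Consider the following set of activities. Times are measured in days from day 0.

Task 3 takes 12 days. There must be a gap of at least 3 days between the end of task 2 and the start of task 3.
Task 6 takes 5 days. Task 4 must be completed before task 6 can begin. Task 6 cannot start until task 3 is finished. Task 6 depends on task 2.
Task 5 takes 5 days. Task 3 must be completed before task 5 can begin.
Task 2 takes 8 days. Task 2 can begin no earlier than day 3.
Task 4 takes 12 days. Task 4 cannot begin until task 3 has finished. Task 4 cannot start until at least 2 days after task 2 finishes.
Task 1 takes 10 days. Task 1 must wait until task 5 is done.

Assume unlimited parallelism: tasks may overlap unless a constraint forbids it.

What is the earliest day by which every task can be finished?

43

Task 2 cannot begin until its own release at day 3. It runs from day 3 to 3 + 8 = day 11.
Task 3 cannot begin until task 2 (finishes day 11, plus 3-day gap → day 14). It runs from day 14 to 14 + 12 = day 26.
After task 3 (finishes day 26), task 5 can start at day 26 and finishes at day 31.
Task 1 cannot begin until task 5 (finishes day 31). It runs from day 31 to 31 + 10 = day 41.
For task 4: task 3 (finishes day 26); task 2 (finishes day 11, plus 2-day gap → day 13). Taking the maximum gives a start of day 26, and it finishes at 26 + 12 = day 38.
Task 6 cannot start until task 4 (finishes day 38); task 3 (finishes day 26); task 2 (finishes day 11). The controlling bound is day 38, so task 6 finishes at 38 + 5 = day 43.
All tasks are finished once the last one completes. Finish times: Task 1 at 41, Task 2 at 11, Task 3 at 26, Task 4 at 38, Task 5 at 31, Task 6 at 43. The latest is day 43.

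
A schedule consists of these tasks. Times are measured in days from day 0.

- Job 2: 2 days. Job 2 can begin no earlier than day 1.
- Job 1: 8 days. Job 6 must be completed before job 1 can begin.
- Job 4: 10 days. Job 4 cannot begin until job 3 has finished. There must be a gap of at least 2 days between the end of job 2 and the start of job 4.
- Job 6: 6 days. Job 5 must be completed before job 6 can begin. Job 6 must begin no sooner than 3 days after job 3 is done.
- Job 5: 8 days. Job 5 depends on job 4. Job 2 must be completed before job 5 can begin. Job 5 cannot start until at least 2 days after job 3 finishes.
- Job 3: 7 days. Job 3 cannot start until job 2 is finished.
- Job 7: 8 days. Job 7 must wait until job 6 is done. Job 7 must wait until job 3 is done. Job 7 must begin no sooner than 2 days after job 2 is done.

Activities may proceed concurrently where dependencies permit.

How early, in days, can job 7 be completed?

42

After its own release at day 1, job 2 can start at day 1 and finishes at day 3.
After job 2 (finishes day 3), job 3 can start at day 3 and finishes at day 10.
Job 4 needs all of job 3 (finishes day 10); job 2 (finishes day 3, plus 2-day gap → day 5). That puts its earliest start at day 10; it finishes at 10 + 10 = day 20.
Job 5 has to wait for job 4 (finishes day 20); job 2 (finishes day 3); job 3 (finishes day 10, plus 2-day gap → day 12). The latest of these is day 20, so job 5 runs day 20 to 20 + 8 = day 28.
Job 6 cannot start until job 5 (finishes day 28); job 3 (finishes day 10, plus 3-day gap → day 13). The controlling bound is day 28, so job 6 finishes at 28 + 6 = day 34.
Job 7 needs all of job 6 (finishes day 34); job 3 (finishes day 10); job 2 (finishes day 3, plus 2-day gap → day 5). That puts its earliest start at day 34; it finishes at 34 + 8 = day 42.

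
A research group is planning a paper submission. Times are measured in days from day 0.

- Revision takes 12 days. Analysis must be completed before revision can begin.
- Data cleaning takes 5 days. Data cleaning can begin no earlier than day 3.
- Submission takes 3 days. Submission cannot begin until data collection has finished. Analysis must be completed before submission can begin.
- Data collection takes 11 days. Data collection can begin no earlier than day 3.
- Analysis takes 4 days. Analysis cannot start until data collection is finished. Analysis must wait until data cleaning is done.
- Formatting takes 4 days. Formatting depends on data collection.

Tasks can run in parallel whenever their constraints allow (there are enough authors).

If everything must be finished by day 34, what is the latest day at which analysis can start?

18

Revision must finish by day 34; it takes 12 days, so it must start by 34 − 12 = day 22.
Nothing follows submission; the deadline of day 34 is its only limit. It must start by 34 − 3 = day 31.
Analysis feeds revision (must start by day 22); submission (must start by day 31). Taking the minimum, analysis must finish by day 22 and start by 22 − 4 = day 18.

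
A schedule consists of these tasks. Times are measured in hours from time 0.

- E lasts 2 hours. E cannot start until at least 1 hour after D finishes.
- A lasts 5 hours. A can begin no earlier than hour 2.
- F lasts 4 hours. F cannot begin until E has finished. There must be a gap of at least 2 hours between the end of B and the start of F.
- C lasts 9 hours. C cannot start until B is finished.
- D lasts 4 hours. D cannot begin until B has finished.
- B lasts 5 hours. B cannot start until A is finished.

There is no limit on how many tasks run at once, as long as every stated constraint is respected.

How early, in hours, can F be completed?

A cannot begin until its own release at hour 2. It runs from hour 2 to 2 + 5 = hour 7.
After A (finishes hour 7), B can start at hour 7 and finishes at hour 12.
After B (finishes hour 12), D can start at hour 12 and finishes at hour 16.
E waits on D (finishes hour 16, plus 1-hour gap → hour 17), so it starts at hour 17 and finishes at 17 + 2 = hour 19.
F cannot start until E (finishes hour 19); B (finishes hour 12, plus 2-hour gap → hour 14). The controlling bound is hour 19, so F finishes at 19 + 4 = hour 23.

23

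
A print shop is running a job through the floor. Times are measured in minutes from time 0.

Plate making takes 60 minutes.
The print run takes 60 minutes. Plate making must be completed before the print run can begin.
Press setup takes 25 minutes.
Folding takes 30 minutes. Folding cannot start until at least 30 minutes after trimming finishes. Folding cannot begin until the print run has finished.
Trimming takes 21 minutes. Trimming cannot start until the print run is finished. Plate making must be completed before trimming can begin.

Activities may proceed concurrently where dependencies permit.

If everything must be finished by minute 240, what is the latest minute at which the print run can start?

99

To finish by minute 240, folding (duration 30) must start no later than minute 210.
Since folding (must start by minute 210, minus 30-minute gap → minute 180) depends on it, trimming must finish by minute 180. Backing off its 21-minute duration gives a latest start of minute 159.
The print run must finish in time for trimming (must start by minute 159); folding (must start by minute 210). The tightest is minute 159, so the print run must start by 159 − 60 = minute 99.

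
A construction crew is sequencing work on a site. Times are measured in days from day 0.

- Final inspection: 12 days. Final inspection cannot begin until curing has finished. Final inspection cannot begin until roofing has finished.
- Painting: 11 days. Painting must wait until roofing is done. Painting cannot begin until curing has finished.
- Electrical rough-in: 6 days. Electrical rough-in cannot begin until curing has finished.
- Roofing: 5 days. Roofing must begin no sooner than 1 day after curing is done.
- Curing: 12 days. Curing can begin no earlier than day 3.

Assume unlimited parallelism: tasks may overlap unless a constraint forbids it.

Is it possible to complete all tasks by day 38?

Yes

Curing cannot begin until its own release at day 3. It runs from day 3 to 3 + 12 = day 15.
After curing (finishes day 15), electrical rough-in can start at day 15 and finishes at day 21.
After curing (finishes day 15, plus 1-day gap → day 16), roofing can start at day 16 and finishes at day 21.
Final inspection has to wait for curing (finishes day 15); roofing (finishes day 21). The latest of these is day 21, so final inspection runs day 21 to 21 + 12 = day 33.
For painting: roofing (finishes day 21); curing (finishes day 15). Taking the maximum gives a start of day 21, and it finishes at 21 + 11 = day 32.
Every task is finished by day 33, which is no later than the deadline of 38, so the schedule is feasible.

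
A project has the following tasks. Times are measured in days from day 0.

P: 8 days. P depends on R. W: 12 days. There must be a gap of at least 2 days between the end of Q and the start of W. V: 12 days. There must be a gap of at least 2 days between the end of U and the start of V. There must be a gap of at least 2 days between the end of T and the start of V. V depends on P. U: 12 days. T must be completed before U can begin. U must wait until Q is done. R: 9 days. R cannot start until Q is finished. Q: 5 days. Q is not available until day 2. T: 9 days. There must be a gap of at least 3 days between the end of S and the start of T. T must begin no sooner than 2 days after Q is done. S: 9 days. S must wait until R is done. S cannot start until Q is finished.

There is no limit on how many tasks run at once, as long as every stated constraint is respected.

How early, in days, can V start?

51

Q waits on its own release at day 2, so it starts at day 2 and finishes at 2 + 5 = day 7.
After Q (finishes day 7), R can start at day 7 and finishes at day 16.
S needs all of R (finishes day 16); Q (finishes day 7). That puts its earliest start at day 16; it finishes at 16 + 9 = day 25.
For T: S (finishes day 25, plus 3-day gap → day 28); Q (finishes day 7, plus 2-day gap → day 9). Taking the maximum gives a start of day 28, and it finishes at 28 + 9 = day 37.
U needs all of T (finishes day 37); Q (finishes day 7). That puts its earliest start at day 37; it finishes at 37 + 12 = day 49.
P waits on R (finishes day 16), so it starts at day 16 and finishes at 16 + 8 = day 24.
V waits on U (finishes day 49, plus 2-day gap → day 51); T (finishes day 37, plus 2-day gap → day 39); P (finishes day 24). The latest of these is day 51, which is the earliest V can start.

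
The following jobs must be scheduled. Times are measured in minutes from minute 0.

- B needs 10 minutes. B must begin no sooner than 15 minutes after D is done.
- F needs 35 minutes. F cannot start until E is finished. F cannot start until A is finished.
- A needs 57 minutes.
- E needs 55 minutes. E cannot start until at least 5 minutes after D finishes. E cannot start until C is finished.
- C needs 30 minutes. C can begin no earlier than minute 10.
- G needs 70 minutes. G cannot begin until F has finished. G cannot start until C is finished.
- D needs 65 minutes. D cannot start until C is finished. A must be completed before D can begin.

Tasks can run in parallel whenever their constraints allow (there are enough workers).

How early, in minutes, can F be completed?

C waits on its own release at minute 10, so it starts at minute 10 and finishes at 10 + 30 = minute 40.
A can start immediately at minute 0; it finishes at minute 57.
D cannot start until C (finishes minute 40); A (finishes minute 57). The controlling bound is minute 57, so D finishes at 57 + 65 = minute 122.
For E: D (finishes minute 122, plus 5-minute gap → minute 127); C (finishes minute 40). Taking the maximum gives a start of minute 127, and it finishes at 127 + 55 = minute 182.
F needs all of E (finishes minute 182); A (finishes minute 57). That puts its earliest start at minute 182; it finishes at 182 + 35 = minute 217.

217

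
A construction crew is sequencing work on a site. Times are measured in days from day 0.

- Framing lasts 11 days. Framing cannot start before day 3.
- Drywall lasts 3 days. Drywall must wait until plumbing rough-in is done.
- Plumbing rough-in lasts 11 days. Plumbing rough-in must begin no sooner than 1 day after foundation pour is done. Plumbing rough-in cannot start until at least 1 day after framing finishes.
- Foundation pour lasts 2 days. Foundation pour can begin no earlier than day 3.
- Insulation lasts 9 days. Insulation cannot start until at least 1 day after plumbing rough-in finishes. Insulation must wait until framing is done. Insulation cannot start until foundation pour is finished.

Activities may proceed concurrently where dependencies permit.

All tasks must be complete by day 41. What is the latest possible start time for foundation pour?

17

Insulation must finish by day 41; it takes 9 days, so it must start by 41 − 9 = day 32.
Drywall must finish by day 41; it takes 3 days, so it must start by 41 − 3 = day 38.
Plumbing rough-in feeds insulation (must start by day 32, minus 1-day gap → day 31); drywall (must start by day 38). Taking the minimum, plumbing rough-in must finish by day 31 and start by 31 − 11 = day 20.
Foundation pour has several dependents: plumbing rough-in (must start by day 20, minus 1-day gap → day 19); insulation (must start by day 32). The earliest of those limits is day 19, so foundation pour must start by 19 − 2 = day 17.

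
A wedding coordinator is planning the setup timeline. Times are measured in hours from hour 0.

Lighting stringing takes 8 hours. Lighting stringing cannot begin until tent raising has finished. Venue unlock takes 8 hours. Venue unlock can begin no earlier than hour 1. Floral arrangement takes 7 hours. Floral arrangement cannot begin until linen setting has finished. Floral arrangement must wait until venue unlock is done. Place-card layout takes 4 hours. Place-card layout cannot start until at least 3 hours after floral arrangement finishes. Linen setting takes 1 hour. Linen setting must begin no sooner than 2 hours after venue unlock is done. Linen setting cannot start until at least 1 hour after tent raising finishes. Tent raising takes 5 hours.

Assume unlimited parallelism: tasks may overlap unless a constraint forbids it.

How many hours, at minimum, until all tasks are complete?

Tent raising has no prerequisites, so it starts at hour 0 and finishes at hour 5.
After tent raising (finishes hour 5), lighting stringing can start at hour 5 and finishes at hour 13.
After its own release at hour 1, venue unlock can start at hour 1 and finishes at hour 9.
Linen setting cannot start until venue unlock (finishes hour 9, plus 2-hour gap → hour 11); tent raising (finishes hour 5, plus 1-hour gap → hour 6). The controlling bound is hour 11, so linen setting finishes at 11 + 1 = hour 12.
For floral arrangement: linen setting (finishes hour 12); venue unlock (finishes hour 9). Taking the maximum gives a start of hour 12, and it finishes at 12 + 7 = hour 19.
Place-card layout waits on floral arrangement (finishes hour 19, plus 3-hour gap → hour 22), so it starts at hour 22 and finishes at 22 + 4 = hour 26.
All tasks are finished once the last one completes. Finish times: Venue unlock at 9, Tent raising at 5, Linen setting at 12, Floral arrangement at 19, Lighting stringing at 13, Place-card layout at 26. The latest is hour 26.

26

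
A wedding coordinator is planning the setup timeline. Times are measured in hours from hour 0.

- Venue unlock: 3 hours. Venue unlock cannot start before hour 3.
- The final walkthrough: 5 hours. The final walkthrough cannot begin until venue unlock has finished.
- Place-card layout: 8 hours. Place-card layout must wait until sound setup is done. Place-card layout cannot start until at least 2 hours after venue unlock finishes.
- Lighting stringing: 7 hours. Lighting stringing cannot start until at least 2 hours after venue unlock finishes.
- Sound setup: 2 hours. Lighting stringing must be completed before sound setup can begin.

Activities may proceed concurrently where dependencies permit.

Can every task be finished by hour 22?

After its own release at hour 3, venue unlock can start at hour 3 and finishes at hour 6.
After venue unlock (finishes hour 6), the final walkthrough can start at hour 6 and finishes at hour 11.
After venue unlock (finishes hour 6, plus 2-hour gap → hour 8), lighting stringing can start at hour 8 and finishes at hour 15.
After lighting stringing (finishes hour 15), sound setup can start at hour 15 and finishes at hour 17.
Place-card layout needs all of sound setup (finishes hour 17); venue unlock (finishes hour 6, plus 2-hour gap → hour 8). That puts its earliest start at hour 17; it finishes at 17 + 8 = hour 25.
The earliest everything can be done is hour 25, which is after the deadline of 22, so it is not possible.

No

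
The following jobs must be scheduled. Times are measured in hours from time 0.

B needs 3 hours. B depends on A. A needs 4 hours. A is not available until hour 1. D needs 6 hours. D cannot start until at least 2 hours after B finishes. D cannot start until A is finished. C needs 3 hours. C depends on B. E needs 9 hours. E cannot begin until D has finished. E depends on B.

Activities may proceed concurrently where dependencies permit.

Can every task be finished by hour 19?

No

A waits on its own release at hour 1, so it starts at hour 1 and finishes at 1 + 4 = hour 5.
After A (finishes hour 5), B can start at hour 5 and finishes at hour 8.
For D: B (finishes hour 8, plus 2-hour gap → hour 10); A (finishes hour 5). Taking the maximum gives a start of hour 10, and it finishes at 10 + 6 = hour 16.
E cannot start until D (finishes hour 16); B (finishes hour 8). The controlling bound is hour 16, so E finishes at 16 + 9 = hour 25.
C cannot begin until B (finishes hour 8). It runs from hour 8 to 8 + 3 = hour 11.
The earliest everything can be done is hour 25, which is after the deadline of 19, so it is not possible.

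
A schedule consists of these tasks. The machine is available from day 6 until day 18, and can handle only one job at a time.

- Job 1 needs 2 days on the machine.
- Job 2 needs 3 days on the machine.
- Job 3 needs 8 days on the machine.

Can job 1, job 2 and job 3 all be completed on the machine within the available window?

The machine window is 18 − 6 = 12 days.
Running back to back, the jobs need 2 + 3 + 8 = 13 days on the machine.
Since 13 > 12, they cannot all fit.

No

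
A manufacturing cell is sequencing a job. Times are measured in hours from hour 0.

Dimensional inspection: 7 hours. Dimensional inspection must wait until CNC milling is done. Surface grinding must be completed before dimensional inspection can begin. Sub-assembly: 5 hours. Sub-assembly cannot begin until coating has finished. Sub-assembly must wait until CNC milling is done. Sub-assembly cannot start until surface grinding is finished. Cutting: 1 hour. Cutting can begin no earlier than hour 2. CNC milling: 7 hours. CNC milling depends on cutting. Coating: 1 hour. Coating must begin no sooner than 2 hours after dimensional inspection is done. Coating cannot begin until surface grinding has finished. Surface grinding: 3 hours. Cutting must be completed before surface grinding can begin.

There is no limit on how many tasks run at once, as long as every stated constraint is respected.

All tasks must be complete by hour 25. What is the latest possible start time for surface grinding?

7

Sub-assembly has no dependents, so it just needs to finish by hour 25. Starting by 25 − 5 = hour 20 achieves that.
Coating feeds into sub-assembly (must start by hour 20); so coating must finish by hour 20 and therefore start by hour 19.
Dimensional inspection must finish before coating (must start by hour 19, minus 2-hour gap → hour 17). With a 7-hour duration, dimensional inspection must start by 17 − 7 = hour 10.
Surface grinding must finish in time for dimensional inspection (must start by hour 10); coating (must start by hour 19); sub-assembly (must start by hour 20). The tightest is hour 10, so surface grinding must start by 10 − 3 = hour 7.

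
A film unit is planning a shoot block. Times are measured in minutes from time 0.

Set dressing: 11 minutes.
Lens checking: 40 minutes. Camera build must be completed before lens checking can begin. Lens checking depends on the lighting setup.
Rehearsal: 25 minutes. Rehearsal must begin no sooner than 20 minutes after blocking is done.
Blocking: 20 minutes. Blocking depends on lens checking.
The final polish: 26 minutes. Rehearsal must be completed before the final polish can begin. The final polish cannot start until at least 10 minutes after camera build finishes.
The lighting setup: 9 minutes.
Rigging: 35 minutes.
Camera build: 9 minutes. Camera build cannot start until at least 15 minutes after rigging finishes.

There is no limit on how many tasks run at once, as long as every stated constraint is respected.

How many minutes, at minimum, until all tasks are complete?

190

The lighting setup has no prerequisites, so it starts at minute 0 and finishes at minute 9.
Set dressing can start immediately at minute 0; it finishes at minute 11.
Rigging can start immediately at minute 0; it finishes at minute 35.
After rigging (finishes minute 35, plus 15-minute gap → minute 50), camera build can start at minute 50 and finishes at minute 59.
For lens checking: camera build (finishes minute 59); the lighting setup (finishes minute 9). Taking the maximum gives a start of minute 59, and it finishes at 59 + 40 = minute 99.
Blocking waits on lens checking (finishes minute 99), so it starts at minute 99 and finishes at 99 + 20 = minute 119.
Rehearsal cannot begin until blocking (finishes minute 119, plus 20-minute gap → minute 139). It runs from minute 139 to 139 + 25 = minute 164.
The final polish cannot start until rehearsal (finishes minute 164); camera build (finishes minute 59, plus 10-minute gap → minute 69). The controlling bound is minute 164, so the final polish finishes at 164 + 26 = minute 190.
All tasks are finished once the last one completes. Finish times: Rigging at 35, Set dressing at 11, The lighting setup at 9, Camera build at 59, Lens checking at 99, Blocking at 119, Rehearsal at 164, The final polish at 190. The latest is minute 190.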